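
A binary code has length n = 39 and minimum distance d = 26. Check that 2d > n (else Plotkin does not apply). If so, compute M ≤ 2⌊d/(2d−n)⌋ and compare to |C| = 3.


Plotkin bound M ≤ 4; given |C| = 3 ≤ bound (satisfied).

Check applicability: 2d = 52, n = 39.
2d − n = 13 > 0, so Plotkin applies.
Compute d/(2d−n) = 26/13 ≈ 2.0000.
⌊d/(2d−n)⌋ = 2.
Plotkin bound: M ≤ 2·2 = 4.
Given |C| = 3, check: satisfied.
This |C| is below the Plotkin bound.


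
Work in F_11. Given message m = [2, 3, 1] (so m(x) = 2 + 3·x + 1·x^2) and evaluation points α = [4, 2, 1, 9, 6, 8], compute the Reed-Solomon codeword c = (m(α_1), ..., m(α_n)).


c = [8, 1, 6, 0, 1, 2]

Message polynomial: m(x) = 2 + 3·x + 1·x^2 (mod 11).
For each evaluation point α_i, compute m(α_i) mod 11:
  α_1 = 4: Horner steps 1 → 7 → 8, so m(4) = 8.
  α_2 = 2: Horner steps 1 → 5 → 1, so m(2) = 1.
  α_3 = 1: Horner steps 1 → 4 → 6, so m(1) = 6.
  α_4 = 9: Horner steps 1 → 1 → 0, so m(9) = 0.
  α_5 = 6: Horner steps 1 → 9 → 1, so m(6) = 1.
  α_6 = 8: Horner steps 1 → 0 → 2, so m(8) = 2.
Codeword c = [8, 1, 6, 0, 1, 2] ∈ F_11^6.


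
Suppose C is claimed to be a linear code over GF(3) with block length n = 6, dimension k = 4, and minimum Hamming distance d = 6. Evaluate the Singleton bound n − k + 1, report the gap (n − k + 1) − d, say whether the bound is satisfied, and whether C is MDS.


Singleton RHS = n − k + 1 = 3, slack = -3, bound violated (no such code; not MDS).

Singleton bound: d ≤ n − k + 1.
Here n = 6, k = 4, so n − k + 1 = 3.
Given d = 6, check d ≤ 3: NO.
Slack = (n − k + 1) − d = -3.
The slack is negative: d = 6 exceeds n − k + 1 = 3 by 3, so the Singleton bound is violated and no linear [6, 4, 6]_3 code can exist. In particular it is not MDS (MDS requires d = n − k + 1 exactly).
Description: the claimed parameters are [6, 4, 6]_3; such a code would be impossible (violates the Singleton bound).


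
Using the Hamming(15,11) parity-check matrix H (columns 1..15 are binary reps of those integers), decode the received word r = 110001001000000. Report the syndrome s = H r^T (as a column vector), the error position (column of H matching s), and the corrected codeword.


s = (1, 1, 0, 0)^T, error position = 12, corrected codeword c = 110001001001000

Compute s = H r^T mod 2 one row at a time:
  s_1 = 0 + 1 + 0 + 0 + 0 + 0 + 0 + 0 = 1 ≡ 1 (mod 2).
  s_2 = 0 + 0 + 1 + 0 + 0 + 0 + 0 + 0 = 1 ≡ 1 (mod 2).
  s_3 = 1 + 0 + 1 + 0 + 0 + 0 + 0 + 0 = 2 ≡ 0 (mod 2).
  s_4 = 1 + 0 + 0 + 0 + 1 + 0 + 0 + 0 = 2 ≡ 0 (mod 2).
s = (1, 1, 0, 0)^T — this equals column 12 of H (binary 1100), so error is at position 12.
Correct: flip bit 12 of r = 110001001000000 to get c = 110001001001000.


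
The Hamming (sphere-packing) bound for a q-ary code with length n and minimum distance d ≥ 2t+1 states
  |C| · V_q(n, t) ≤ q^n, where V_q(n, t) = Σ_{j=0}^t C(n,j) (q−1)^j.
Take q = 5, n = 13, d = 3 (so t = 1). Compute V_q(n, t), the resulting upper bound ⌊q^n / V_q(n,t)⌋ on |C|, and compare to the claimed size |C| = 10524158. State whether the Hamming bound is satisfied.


V_q(n, t) = 53, q^n = 1220703125, Hamming bound = 23032134, |C| = 10524158 ≤ bound (satisfied).

Step 1: Compute V_q(n, t) = Σ_{j=0}^1 C(n, j) (q−1)^j.
  j = 0: C(13,0)·(4)^0 = 1·1 = 1.
  j = 1: C(13,1)·(4)^1 = 13·4 = 52.
  V_q(n, t) = 1 + 52 = 53.
Step 2: q^n = 5^13 = 1220703125.
Step 3: Hamming bound ⌊q^n / V_q(n,t)⌋ = ⌊1220703125/53⌋ = 23032134.
Step 4: Compare |C| = 10524158 to 23032134: satisfied.
The claimed |C| lies below the Hamming bound.


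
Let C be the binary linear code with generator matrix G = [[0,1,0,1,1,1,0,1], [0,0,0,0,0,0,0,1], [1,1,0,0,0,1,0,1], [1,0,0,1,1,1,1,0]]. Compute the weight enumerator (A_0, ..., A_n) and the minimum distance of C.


Weight distribution: A_0 = 1, A_1 = 1, A_2 = 1, A_3 = 4, A_4 = 5, A_5 = 3, A_6 = 1. Minimum distance d = 1.

Enumerate all 2^4 = 16 messages m ∈ F_2^4.
For each, compute codeword c = mG in F_2^8, then tally its weight.
  m = 0000 → c = 00000000, weight = 0.
  m = 1000 → c = 01011101, weight = 5.
  m = 0100 → c = 00000001, weight = 1.
  m = 1100 → c = 01011100, weight = 4.
  m = 0010 → c = 11000101, weight = 4.
  m = 1010 → c = 10011000, weight = 3.
  m = 0110 → c = 11000100, weight = 3.
  m = 1110 → c = 10011001, weight = 4.
  m = 0001 → c = 10011110, weight = 5.
  m = 1001 → c = 11000011, weight = 4.
  m = 0101 → c = 10011111, weight = 6.
  m = 1101 → c = 11000010, weight = 3.
  m = 0011 → c = 01011011, weight = 5.
  m = 1011 → c = 00000110, weight = 2.
  m = 0111 → c = 01011010, weight = 4.
  m = 1111 → c = 00000111, weight = 3.
Tally weights:
  weight 0: 1 codewords.
  weight 1: 1 codewords.
  weight 2: 1 codewords.
  weight 3: 4 codewords.
  weight 4: 5 codewords.
  weight 5: 3 codewords.
  weight 6: 1 codewords.
Minimum distance d = smallest w > 0 with A_w > 0 = 1.
Sanity: Σ A_w = 16 = 2^4 = 16 ✓.


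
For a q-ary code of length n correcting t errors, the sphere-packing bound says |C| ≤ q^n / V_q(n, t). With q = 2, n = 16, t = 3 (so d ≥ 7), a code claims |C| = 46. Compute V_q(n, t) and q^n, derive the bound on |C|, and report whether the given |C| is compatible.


V_q(n, t) = 697, q^n = 65536, Hamming bound = 94, |C| = 46 ≤ bound (satisfied).

Step 1: Compute V_q(n, t) = Σ_{j=0}^3 C(n, j) (q−1)^j.
  j = 0: C(16,0)·(1)^0 = 1·1 = 1.
  j = 1: C(16,1)·(1)^1 = 16·1 = 16.
  j = 2: C(16,2)·(1)^2 = 120·1 = 120.
  j = 3: C(16,3)·(1)^3 = 560·1 = 560.
  V_q(n, t) = 1 + 16 + 120 + 560 = 697.
Step 2: q^n = 2^16 = 65536.
Step 3: Hamming bound ⌊q^n / V_q(n,t)⌋ = ⌊65536/697⌋ = 94.
Step 4: Compare |C| = 46 to 94: satisfied.
The claimed |C| lies below the Hamming bound.


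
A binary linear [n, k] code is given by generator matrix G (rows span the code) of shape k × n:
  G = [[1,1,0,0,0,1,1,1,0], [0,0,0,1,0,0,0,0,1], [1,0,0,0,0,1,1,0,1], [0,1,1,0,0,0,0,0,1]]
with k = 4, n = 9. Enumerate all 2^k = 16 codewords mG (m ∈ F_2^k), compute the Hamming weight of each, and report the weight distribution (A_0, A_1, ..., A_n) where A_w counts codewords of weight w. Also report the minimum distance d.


Weight distribution: A_0 = 1, A_2 = 2, A_3 = 4, A_4 = 3, A_5 = 2, A_6 = 2, A_7 = 2. Minimum distance d = 2.

Enumerate all 2^4 = 16 messages m ∈ F_2^4.
For each, compute codeword c = mG in F_2^9, then tally its weight.
  m = 0000 → c = 000000000, weight = 0.
  m = 1000 → c = 110001110, weight = 5.
  m = 0100 → c = 000100001, weight = 2.
  m = 1100 → c = 110101111, weight = 7.
  m = 0010 → c = 100001101, weight = 4.
  m = 1010 → c = 010000011, weight = 3.
  m = 0110 → c = 100101100, weight = 4.
  m = 1110 → c = 010100010, weight = 3.
  m = 0001 → c = 011000001, weight = 3.
  m = 1001 → c = 101001111, weight = 6.
  m = 0101 → c = 011100000, weight = 3.
  m = 1101 → c = 101101110, weight = 6.
  m = 0011 → c = 111001100, weight = 5.
  m = 1011 → c = 001000010, weight = 2.
  m = 0111 → c = 111101101, weight = 7.
  m = 1111 → c = 001100011, weight = 4.
Tally weights:
  weight 0: 1 codewords.
  weight 2: 2 codewords.
  weight 3: 4 codewords.
  weight 4: 3 codewords.
  weight 5: 2 codewords.
  weight 6: 2 codewords.
  weight 7: 2 codewords.
Minimum distance d = smallest w > 0 with A_w > 0 = 2.
Sanity: Σ A_w = 16 = 2^4 = 16 ✓.


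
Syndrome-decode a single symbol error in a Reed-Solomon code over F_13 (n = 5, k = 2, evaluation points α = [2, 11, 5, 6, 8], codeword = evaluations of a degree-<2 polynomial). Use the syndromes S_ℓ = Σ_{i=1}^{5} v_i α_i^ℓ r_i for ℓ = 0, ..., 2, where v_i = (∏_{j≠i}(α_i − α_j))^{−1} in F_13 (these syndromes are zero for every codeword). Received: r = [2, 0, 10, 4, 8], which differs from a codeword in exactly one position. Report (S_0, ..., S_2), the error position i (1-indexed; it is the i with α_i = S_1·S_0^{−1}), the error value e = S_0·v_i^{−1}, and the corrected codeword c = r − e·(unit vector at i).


S = (9, 7, 4), error at position 5, error magnitude e = 3, c = [2, 0, 10, 4, 5].

Step 1: column multipliers v_i = (∏_{j≠i}(α_i − α_j))^{−1} mod 13.
  i = 1 (α = 2): (2−11)(2−5)(2−6)(2−8) = (−9)·(−3)·(−4)·(−6) = 648 ≡ 11, so v_1 = 11^{−1} = 6 (mod 13).
  i = 2 (α = 11): (11−2)(11−5)(11−6)(11−8) = 9·6·5·3 = 810 ≡ 4, so v_2 = 4^{−1} = 10 (mod 13).
  i = 3 (α = 5): (5−2)(5−11)(5−6)(5−8) = 3·(−6)·(−1)·(−3) = −54 ≡ 11, so v_3 = 11^{−1} = 6 (mod 13).
  i = 4 (α = 6): (6−2)(6−11)(6−5)(6−8) = 4·(−5)·1·(−2) = 40 ≡ 1, so v_4 = 1^{−1} = 1 (mod 13).
  i = 5 (α = 8): (8−2)(8−11)(8−5)(8−6) = 6·(−3)·3·2 = −108 ≡ 9, so v_5 = 9^{−1} = 3 (mod 13).
  v = [6, 10, 6, 1, 3].
Step 2: syndromes of r = [2, 0, 10, 4, 8] (all sums mod 13).
  S_0 = Σ v_i r_i = 6·2 + 10·0 + 6·10 + 1·4 + 3·8 = 100 ≡ 9.
  S_1 = Σ v_i α_i r_i = 6·2·2 + 10·11·0 + 6·5·10 + 1·6·4 + 3·8·8 = 540 ≡ 7.
  α_i^2 mod 13 = [4, 4, 12, 10, 12].
  S_2 = Σ v_i α_i^2 r_i = 6·4·2 + 10·4·0 + 6·12·10 + 1·10·4 + 3·12·8 = 1096 ≡ 4.
  S = (9, 7, 4) ≠ 0, so r is not a codeword (an error is present).
Step 3: locate the error. For a single error e at position i, S_ℓ = v_i·e·α_i^ℓ, so α_err = S_1/S_0.
  S_0^{−1} = 9^{−1} = 3 (mod 13), so α_err = 7·3 = 21 ≡ 8 = α_5. Error position i = 5.
  Consistency check: S_2/S_1 = 4·2 = 8 ≡ 8 = α_err ✓ (single-error assumption holds).
Step 4: error magnitude e = S_0/v_5 = S_0·∏_{j≠5}(α_5 − α_j) = 9·9 = 81 ≡ 3 (mod 13).
Step 5: correct position 5: c_5 = r_5 − e = 8 − 3 ≡ 5 (mod 13). Hence c = [2, 0, 10, 4, 5].
  Check: interpolating c through the α_i gives m(x) = 1 + 7·x (degree < 2) with m(α_i) = c_i for every i, so c is indeed a codeword.


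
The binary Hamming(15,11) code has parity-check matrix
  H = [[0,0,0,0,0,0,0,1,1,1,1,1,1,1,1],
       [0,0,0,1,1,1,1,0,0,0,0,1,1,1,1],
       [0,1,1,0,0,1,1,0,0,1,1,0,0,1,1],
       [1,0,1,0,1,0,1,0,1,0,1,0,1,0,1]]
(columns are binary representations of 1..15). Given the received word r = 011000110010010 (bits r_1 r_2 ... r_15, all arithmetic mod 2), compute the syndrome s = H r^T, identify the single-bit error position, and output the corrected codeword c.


s = (1, 0, 1, 1)^T, error position = 11, corrected codeword c = 011000110000010

Compute s = H r^T mod 2 one row at a time:
  s_1 = 1 + 0 + 0 + 1 + 0 + 0 + 1 + 0 = 3 ≡ 1 (mod 2).
  s_2 = 0 + 0 + 0 + 1 + 0 + 0 + 1 + 0 = 2 ≡ 0 (mod 2).
  s_3 = 1 + 1 + 0 + 1 + 0 + 1 + 1 + 0 = 5 ≡ 1 (mod 2).
  s_4 = 0 + 1 + 0 + 1 + 0 + 1 + 0 + 0 = 3 ≡ 1 (mod 2).
s = (1, 0, 1, 1)^T — this equals column 11 of H (binary 1011), so error is at position 11.
Correct: flip bit 11 of r = 011000110010010 to get c = 011000110000010.


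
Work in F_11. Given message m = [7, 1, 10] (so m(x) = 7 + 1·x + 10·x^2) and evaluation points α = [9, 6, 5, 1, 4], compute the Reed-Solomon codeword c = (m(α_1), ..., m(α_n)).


c = [1, 10, 9, 7, 6]

Message polynomial: m(x) = 7 + 1·x + 10·x^2 (mod 11).
For each evaluation point α_i, compute m(α_i) mod 11:
  α_1 = 9: Horner steps 10 → 3 → 1, so m(9) = 1.
  α_2 = 6: Horner steps 10 → 6 → 10, so m(6) = 10.
  α_3 = 5: Horner steps 10 → 7 → 9, so m(5) = 9.
  α_4 = 1: Horner steps 10 → 0 → 7, so m(1) = 7.
  α_5 = 4: Horner steps 10 → 8 → 6, so m(4) = 6.
Codeword c = [1, 10, 9, 7, 6] ∈ F_11^5.


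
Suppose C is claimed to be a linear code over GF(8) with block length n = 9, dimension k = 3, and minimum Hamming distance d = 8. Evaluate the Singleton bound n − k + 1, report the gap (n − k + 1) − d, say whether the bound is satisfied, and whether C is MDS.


Singleton RHS = n − k + 1 = 7, slack = -1, bound violated (no such code; not MDS).

Singleton bound: d ≤ n − k + 1.
Here n = 9, k = 3, so n − k + 1 = 7.
Given d = 8, check d ≤ 7: NO.
Slack = (n − k + 1) − d = -1.
The slack is negative: d = 8 exceeds n − k + 1 = 7 by 1, so the Singleton bound is violated and no linear [9, 3, 8]_8 code can exist. In particular it is not MDS (MDS requires d = n − k + 1 exactly).
Description: the claimed parameters are [9, 3, 8]_8; such a code would be impossible (violates the Singleton bound).


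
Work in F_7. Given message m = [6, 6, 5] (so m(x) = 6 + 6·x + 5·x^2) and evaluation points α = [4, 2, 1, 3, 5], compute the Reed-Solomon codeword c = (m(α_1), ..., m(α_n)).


c = [5, 3, 3, 6, 0]

Message polynomial: m(x) = 6 + 6·x + 5·x^2 (mod 7).
For each evaluation point α_i, compute m(α_i) mod 7:
  α_1 = 4: Horner steps 5 → 5 → 5, so m(4) = 5.
  α_2 = 2: Horner steps 5 → 2 → 3, so m(2) = 3.
  α_3 = 1: Horner steps 5 → 4 → 3, so m(1) = 3.
  α_4 = 3: Horner steps 5 → 0 → 6, so m(3) = 6.
  α_5 = 5: Horner steps 5 → 3 → 0, so m(5) = 0.
Codeword c = [5, 3, 3, 6, 0] ∈ F_7^5.


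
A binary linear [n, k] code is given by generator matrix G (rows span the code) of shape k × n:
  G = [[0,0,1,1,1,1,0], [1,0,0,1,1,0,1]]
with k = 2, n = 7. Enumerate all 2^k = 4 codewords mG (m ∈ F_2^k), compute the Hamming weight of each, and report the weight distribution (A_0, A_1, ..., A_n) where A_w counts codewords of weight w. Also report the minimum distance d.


Weight distribution: A_0 = 1, A_4 = 3. Minimum distance d = 4.

Enumerate all 2^2 = 4 messages m ∈ F_2^2.
For each, compute codeword c = mG in F_2^7, then tally its weight.
  m = 00 → c = 0000000, weight = 0.
  m = 10 → c = 0011110, weight = 4.
  m = 01 → c = 1001101, weight = 4.
  m = 11 → c = 1010011, weight = 4.
Tally weights:
  weight 0: 1 codewords.
  weight 4: 3 codewords.
Minimum distance d = smallest w > 0 with A_w > 0 = 4.
Sanity: Σ A_w = 4 = 2^2 = 4 ✓.


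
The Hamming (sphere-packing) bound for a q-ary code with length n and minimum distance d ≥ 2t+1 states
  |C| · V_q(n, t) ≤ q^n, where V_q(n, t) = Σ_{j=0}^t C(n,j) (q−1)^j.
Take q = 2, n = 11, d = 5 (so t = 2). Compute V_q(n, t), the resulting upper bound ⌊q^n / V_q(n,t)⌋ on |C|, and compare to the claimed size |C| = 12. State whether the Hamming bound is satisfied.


V_q(n, t) = 67, q^n = 2048, Hamming bound = 30, |C| = 12 ≤ bound (satisfied).

Step 1: Compute V_q(n, t) = Σ_{j=0}^2 C(n, j) (q−1)^j.
  j = 0: C(11,0)·(1)^0 = 1·1 = 1.
  j = 1: C(11,1)·(1)^1 = 11·1 = 11.
  j = 2: C(11,2)·(1)^2 = 55·1 = 55.
  V_q(n, t) = 1 + 11 + 55 = 67.
Step 2: q^n = 2^11 = 2048.
Step 3: Hamming bound ⌊q^n / V_q(n,t)⌋ = ⌊2048/67⌋ = 30.
Step 4: Compare |C| = 12 to 30: satisfied.
The claimed |C| lies below the Hamming bound.


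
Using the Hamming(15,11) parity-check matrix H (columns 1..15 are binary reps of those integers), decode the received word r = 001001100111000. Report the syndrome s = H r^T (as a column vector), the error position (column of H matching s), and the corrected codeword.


s = (1, 1, 1, 1)^T, error position = 15, corrected codeword c = 001001100111001

Compute s = H r^T mod 2 one row at a time:
  s_1 = 0 + 0 + 1 + 1 + 1 + 0 + 0 + 0 = 3 ≡ 1 (mod 2).
  s_2 = 0 + 0 + 1 + 1 + 1 + 0 + 0 + 0 = 3 ≡ 1 (mod 2).
  s_3 = 0 + 1 + 1 + 1 + 1 + 1 + 0 + 0 = 5 ≡ 1 (mod 2).
  s_4 = 0 + 1 + 0 + 1 + 0 + 1 + 0 + 0 = 3 ≡ 1 (mod 2).
s = (1, 1, 1, 1)^T — this equals column 15 of H (binary 1111), so error is at position 15.
Correct: flip bit 15 of r = 001001100111000 to get c = 001001100111001.


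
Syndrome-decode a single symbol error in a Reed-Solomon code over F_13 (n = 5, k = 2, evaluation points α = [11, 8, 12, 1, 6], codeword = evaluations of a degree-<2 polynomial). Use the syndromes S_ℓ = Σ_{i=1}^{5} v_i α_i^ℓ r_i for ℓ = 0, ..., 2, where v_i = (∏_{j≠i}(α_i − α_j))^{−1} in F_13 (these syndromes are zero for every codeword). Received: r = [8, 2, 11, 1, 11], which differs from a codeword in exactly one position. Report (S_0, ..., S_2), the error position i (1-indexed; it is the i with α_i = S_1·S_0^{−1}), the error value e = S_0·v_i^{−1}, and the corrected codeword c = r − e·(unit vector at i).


S = (10, 3, 10), error at position 3, error magnitude e = 1, c = [8, 2, 10, 1, 11].

Step 1: column multipliers v_i = (∏_{j≠i}(α_i − α_j))^{−1} mod 13.
  i = 1 (α = 11): (11−8)(11−12)(11−1)(11−6) = 3·(−1)·10·5 = −150 ≡ 6, so v_1 = 6^{−1} = 11 (mod 13).
  i = 2 (α = 8): (8−11)(8−12)(8−1)(8−6) = (−3)·(−4)·7·2 = 168 ≡ 12, so v_2 = 12^{−1} = 12 (mod 13).
  i = 3 (α = 12): (12−11)(12−8)(12−1)(12−6) = 1·4·11·6 = 264 ≡ 4, so v_3 = 4^{−1} = 10 (mod 13).
  i = 4 (α = 1): (1−11)(1−8)(1−12)(1−6) = (−10)·(−7)·(−11)·(−5) = 3850 ≡ 2, so v_4 = 2^{−1} = 7 (mod 13).
  i = 5 (α = 6): (6−11)(6−8)(6−12)(6−1) = (−5)·(−2)·(−6)·5 = −300 ≡ 12, so v_5 = 12^{−1} = 12 (mod 13).
  v = [11, 12, 10, 7, 12].
Step 2: syndromes of r = [8, 2, 11, 1, 11] (all sums mod 13).
  S_0 = Σ v_i r_i = 11·8 + 12·2 + 10·11 + 7·1 + 12·11 = 361 ≡ 10.
  S_1 = Σ v_i α_i r_i = 11·11·8 + 12·8·2 + 10·12·11 + 7·1·1 + 12·6·11 = 3279 ≡ 3.
  α_i^2 mod 13 = [4, 12, 1, 1, 10].
  S_2 = Σ v_i α_i^2 r_i = 11·4·8 + 12·12·2 + 10·1·11 + 7·1·1 + 12·10·11 = 2077 ≡ 10.
  S = (10, 3, 10) ≠ 0, so r is not a codeword (an error is present).
Step 3: locate the error. For a single error e at position i, S_ℓ = v_i·e·α_i^ℓ, so α_err = S_1/S_0.
  S_0^{−1} = 10^{−1} = 4 (mod 13), so α_err = 3·4 = 12 ≡ 12 = α_3. Error position i = 3.
  Consistency check: S_2/S_1 = 10·9 = 90 ≡ 12 = α_err ✓ (single-error assumption holds).
Step 4: error magnitude e = S_0/v_3 = S_0·∏_{j≠3}(α_3 − α_j) = 10·4 = 40 ≡ 1 (mod 13).
Step 5: correct position 3: c_3 = r_3 − e = 11 − 1 ≡ 10 (mod 13). Hence c = [8, 2, 10, 1, 11].
  Check: interpolating c through the α_i gives m(x) = 12 + 2·x (degree < 2) with m(α_i) = c_i for every i, so c is indeed a codeword.


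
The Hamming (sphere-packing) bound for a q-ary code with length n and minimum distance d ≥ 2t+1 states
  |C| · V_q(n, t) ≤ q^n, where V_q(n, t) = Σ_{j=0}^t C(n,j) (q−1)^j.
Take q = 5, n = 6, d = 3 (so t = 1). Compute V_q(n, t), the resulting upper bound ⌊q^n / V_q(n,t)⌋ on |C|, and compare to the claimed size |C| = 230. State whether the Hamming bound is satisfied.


V_q(n, t) = 25, q^n = 15625, Hamming bound = 625, |C| = 230 ≤ bound (satisfied).

Step 1: Compute V_q(n, t) = Σ_{j=0}^1 C(n, j) (q−1)^j.
  j = 0: C(6,0)·(4)^0 = 1·1 = 1.
  j = 1: C(6,1)·(4)^1 = 6·4 = 24.
  V_q(n, t) = 1 + 24 = 25.
Step 2: q^n = 5^6 = 15625.
Step 3: Hamming bound ⌊q^n / V_q(n,t)⌋ = ⌊15625/25⌋ = 625.
Step 4: Compare |C| = 230 to 625: satisfied.
The claimed |C| lies below the Hamming bound.


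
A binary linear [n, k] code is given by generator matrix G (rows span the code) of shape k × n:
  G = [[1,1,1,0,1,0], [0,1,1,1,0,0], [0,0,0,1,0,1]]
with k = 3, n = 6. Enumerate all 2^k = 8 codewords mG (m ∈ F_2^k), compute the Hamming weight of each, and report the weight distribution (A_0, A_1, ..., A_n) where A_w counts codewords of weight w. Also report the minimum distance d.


Weight distribution: A_0 = 1, A_2 = 1, A_3 = 4, A_4 = 1, A_6 = 1. Minimum distance d = 2.

Enumerate all 2^3 = 8 messages m ∈ F_2^3.
For each, compute codeword c = mG in F_2^6, then tally its weight.
  m = 000 → c = 000000, weight = 0.
  m = 100 → c = 111010, weight = 4.
  m = 010 → c = 011100, weight = 3.
  m = 110 → c = 100110, weight = 3.
  m = 001 → c = 000101, weight = 2.
  m = 101 → c = 111111, weight = 6.
  m = 011 → c = 011001, weight = 3.
  m = 111 → c = 100011, weight = 3.
Tally weights:
  weight 0: 1 codewords.
  weight 2: 1 codewords.
  weight 3: 4 codewords.
  weight 4: 1 codewords.
  weight 6: 1 codewords.
Minimum distance d = smallest w > 0 with A_w > 0 = 2.
Sanity: Σ A_w = 8 = 2^3 = 8 ✓.


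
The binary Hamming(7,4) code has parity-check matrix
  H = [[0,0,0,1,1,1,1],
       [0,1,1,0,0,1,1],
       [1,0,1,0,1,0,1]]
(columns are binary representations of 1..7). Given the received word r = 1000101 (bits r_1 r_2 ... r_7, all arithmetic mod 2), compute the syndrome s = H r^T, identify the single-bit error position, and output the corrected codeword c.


s = (0, 1, 1)^T, error position = 3, corrected codeword c = 1010101

Compute s = H r^T mod 2 one row at a time:
  s_1 = 0 + 1 + 0 + 1 = 2 ≡ 0 (mod 2).
  s_2 = 0 + 0 + 0 + 1 = 1 ≡ 1 (mod 2).
  s_3 = 1 + 0 + 1 + 1 = 3 ≡ 1 (mod 2).
s = (0, 1, 1)^T — this equals column 3 of H (binary 011), so error is at position 3.
Correct: flip bit 3 of r = 1000101 to get c = 1010101.


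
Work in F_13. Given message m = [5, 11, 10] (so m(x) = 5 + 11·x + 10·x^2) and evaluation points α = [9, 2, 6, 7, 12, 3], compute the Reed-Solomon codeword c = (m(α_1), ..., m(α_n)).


c = [4, 2, 2, 0, 4, 11]

Message polynomial: m(x) = 5 + 11·x + 10·x^2 (mod 13).
For each evaluation point α_i, compute m(α_i) mod 13:
  α_1 = 9: Horner steps 10 → 10 → 4, so m(9) = 4.
  α_2 = 2: Horner steps 10 → 5 → 2, so m(2) = 2.
  α_3 = 6: Horner steps 10 → 6 → 2, so m(6) = 2.
  α_4 = 7: Horner steps 10 → 3 → 0, so m(7) = 0.
  α_5 = 12: Horner steps 10 → 1 → 4, so m(12) = 4.
  α_6 = 3: Horner steps 10 → 2 → 11, so m(3) = 11.
Codeword c = [4, 2, 2, 0, 4, 11] ∈ F_13^6.


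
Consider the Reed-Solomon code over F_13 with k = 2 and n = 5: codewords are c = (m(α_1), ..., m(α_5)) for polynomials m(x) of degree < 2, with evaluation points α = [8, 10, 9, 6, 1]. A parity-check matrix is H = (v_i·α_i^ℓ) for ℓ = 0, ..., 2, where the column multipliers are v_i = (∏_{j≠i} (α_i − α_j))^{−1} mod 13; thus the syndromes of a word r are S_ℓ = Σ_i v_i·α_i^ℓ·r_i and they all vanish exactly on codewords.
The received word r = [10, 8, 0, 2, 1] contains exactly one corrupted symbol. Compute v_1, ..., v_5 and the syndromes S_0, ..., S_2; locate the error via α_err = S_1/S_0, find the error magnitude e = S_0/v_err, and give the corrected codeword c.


S = (9, 7, 4), error at position 1, error magnitude e = 5, c = [5, 8, 0, 2, 1].

Step 1: column multipliers v_i = (∏_{j≠i}(α_i − α_j))^{−1} mod 13.
  i = 1 (α = 8): (8−10)(8−9)(8−6)(8−1) = (−2)·(−1)·2·7 = 28 ≡ 2, so v_1 = 2^{−1} = 7 (mod 13).
  i = 2 (α = 10): (10−8)(10−9)(10−6)(10−1) = 2·1·4·9 = 72 ≡ 7, so v_2 = 7^{−1} = 2 (mod 13).
  i = 3 (α = 9): (9−8)(9−10)(9−6)(9−1) = 1·(−1)·3·8 = −24 ≡ 2, so v_3 = 2^{−1} = 7 (mod 13).
  i = 4 (α = 6): (6−8)(6−10)(6−9)(6−1) = (−2)·(−4)·(−3)·5 = −120 ≡ 10, so v_4 = 10^{−1} = 4 (mod 13).
  i = 5 (α = 1): (1−8)(1−10)(1−9)(1−6) = (−7)·(−9)·(−8)·(−5) = 2520 ≡ 11, so v_5 = 11^{−1} = 6 (mod 13).
  v = [7, 2, 7, 4, 6].
Step 2: syndromes of r = [10, 8, 0, 2, 1] (all sums mod 13).
  S_0 = Σ v_i r_i = 7·10 + 2·8 + 7·0 + 4·2 + 6·1 = 100 ≡ 9.
  S_1 = Σ v_i α_i r_i = 7·8·10 + 2·10·8 + 7·9·0 + 4·6·2 + 6·1·1 = 774 ≡ 7.
  α_i^2 mod 13 = [12, 9, 3, 10, 1].
  S_2 = Σ v_i α_i^2 r_i = 7·12·10 + 2·9·8 + 7·3·0 + 4·10·2 + 6·1·1 = 1070 ≡ 4.
  S = (9, 7, 4) ≠ 0, so r is not a codeword (an error is present).
Step 3: locate the error. For a single error e at position i, S_ℓ = v_i·e·α_i^ℓ, so α_err = S_1/S_0.
  S_0^{−1} = 9^{−1} = 3 (mod 13), so α_err = 7·3 = 21 ≡ 8 = α_1. Error position i = 1.
  Consistency check: S_2/S_1 = 4·2 = 8 ≡ 8 = α_err ✓ (single-error assumption holds).
Step 4: error magnitude e = S_0/v_1 = S_0·∏_{j≠1}(α_1 − α_j) = 9·2 = 18 ≡ 5 (mod 13).
Step 5: correct position 1: c_1 = r_1 − e = 10 − 5 ≡ 5 (mod 13). Hence c = [5, 8, 0, 2, 1].
  Check: interpolating c through the α_i gives m(x) = 6 + 8·x (degree < 2) with m(α_i) = c_i for every i, so c is indeed a codeword.


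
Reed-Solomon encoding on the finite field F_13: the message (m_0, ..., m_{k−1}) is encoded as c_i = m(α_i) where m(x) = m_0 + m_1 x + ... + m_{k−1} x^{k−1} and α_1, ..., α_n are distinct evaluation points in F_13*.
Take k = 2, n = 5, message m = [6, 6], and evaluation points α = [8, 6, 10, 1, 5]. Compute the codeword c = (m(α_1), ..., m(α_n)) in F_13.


c = [2, 3, 1, 12, 10]

Message polynomial: m(x) = 6 + 6·x (mod 13).
For each evaluation point α_i, compute m(α_i) mod 13:
  α_1 = 8: Horner steps 6 → 2, so m(8) = 2.
  α_2 = 6: Horner steps 6 → 3, so m(6) = 3.
  α_3 = 10: Horner steps 6 → 1, so m(10) = 1.
  α_4 = 1: Horner steps 6 → 12, so m(1) = 12.
  α_5 = 5: Horner steps 6 → 10, so m(5) = 10.
Codeword c = [2, 3, 1, 12, 10] ∈ F_13^5.


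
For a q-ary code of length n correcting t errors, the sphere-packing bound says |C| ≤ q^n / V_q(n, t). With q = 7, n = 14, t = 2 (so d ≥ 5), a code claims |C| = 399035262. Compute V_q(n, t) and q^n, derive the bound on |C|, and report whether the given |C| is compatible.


V_q(n, t) = 3361, q^n = 678223072849, Hamming bound = 201792047, |C| = 399035262 > bound (violated).

Step 1: Compute V_q(n, t) = Σ_{j=0}^2 C(n, j) (q−1)^j.
  j = 0: C(14,0)·(6)^0 = 1·1 = 1.
  j = 1: C(14,1)·(6)^1 = 14·6 = 84.
  j = 2: C(14,2)·(6)^2 = 91·36 = 3276.
  V_q(n, t) = 1 + 84 + 3276 = 3361.
Step 2: q^n = 7^14 = 678223072849.
Step 3: Hamming bound ⌊q^n / V_q(n,t)⌋ = ⌊678223072849/3361⌋ = 201792047.
Step 4: Compare |C| = 399035262 to 201792047: violated.
The claimed |C| lies above the Hamming bound, so no 7-ary code of length 14 with d ≥ 5 can have 399035262 codewords.


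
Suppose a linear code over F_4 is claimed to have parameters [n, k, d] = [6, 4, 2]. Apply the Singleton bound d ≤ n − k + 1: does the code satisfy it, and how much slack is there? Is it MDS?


Singleton RHS = n − k + 1 = 3, slack = 1, bound satisfied, not MDS.

Singleton bound: d ≤ n − k + 1.
Here n = 6, k = 4, so n − k + 1 = 3.
Given d = 2, check d ≤ 3: YES.
Slack = (n − k + 1) − d = 1.
The code is NOT MDS (slack = 1 > 0).
Description: the claimed parameters are [6, 4, 2]_4; such a code would be non-MDS.


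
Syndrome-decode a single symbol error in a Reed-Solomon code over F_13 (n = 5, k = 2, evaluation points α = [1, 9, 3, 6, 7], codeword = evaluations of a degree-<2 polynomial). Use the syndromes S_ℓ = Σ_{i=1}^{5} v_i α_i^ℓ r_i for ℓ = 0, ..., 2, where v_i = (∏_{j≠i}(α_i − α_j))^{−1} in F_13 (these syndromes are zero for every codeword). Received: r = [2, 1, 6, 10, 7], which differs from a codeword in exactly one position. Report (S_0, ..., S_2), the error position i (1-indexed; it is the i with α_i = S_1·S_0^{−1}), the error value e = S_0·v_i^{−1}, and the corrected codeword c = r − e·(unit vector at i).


S = (10, 10, 10), error at position 1, error magnitude e = 3, c = [12, 1, 6, 10, 7].

Step 1: column multipliers v_i = (∏_{j≠i}(α_i − α_j))^{−1} mod 13.
  i = 1 (α = 1): (1−9)(1−3)(1−6)(1−7) = (−8)·(−2)·(−5)·(−6) = 480 ≡ 12, so v_1 = 12^{−1} = 12 (mod 13).
  i = 2 (α = 9): (9−1)(9−3)(9−6)(9−7) = 8·6·3·2 = 288 ≡ 2, so v_2 = 2^{−1} = 7 (mod 13).
  i = 3 (α = 3): (3−1)(3−9)(3−6)(3−7) = 2·(−6)·(−3)·(−4) = −144 ≡ 12, so v_3 = 12^{−1} = 12 (mod 13).
  i = 4 (α = 6): (6−1)(6−9)(6−3)(6−7) = 5·(−3)·3·(−1) = 45 ≡ 6, so v_4 = 6^{−1} = 11 (mod 13).
  i = 5 (α = 7): (7−1)(7−9)(7−3)(7−6) = 6·(−2)·4·1 = −48 ≡ 4, so v_5 = 4^{−1} = 10 (mod 13).
  v = [12, 7, 12, 11, 10].
Step 2: syndromes of r = [2, 1, 6, 10, 7] (all sums mod 13).
  S_0 = Σ v_i r_i = 12·2 + 7·1 + 12·6 + 11·10 + 10·7 = 283 ≡ 10.
  S_1 = Σ v_i α_i r_i = 12·1·2 + 7·9·1 + 12·3·6 + 11·6·10 + 10·7·7 = 1453 ≡ 10.
  α_i^2 mod 13 = [1, 3, 9, 10, 10].
  S_2 = Σ v_i α_i^2 r_i = 12·1·2 + 7·3·1 + 12·9·6 + 11·10·10 + 10·10·7 = 2493 ≡ 10.
  S = (10, 10, 10) ≠ 0, so r is not a codeword (an error is present).
Step 3: locate the error. For a single error e at position i, S_ℓ = v_i·e·α_i^ℓ, so α_err = S_1/S_0.
  S_0^{−1} = 10^{−1} = 4 (mod 13), so α_err = 10·4 = 40 ≡ 1 = α_1. Error position i = 1.
  Consistency check: S_2/S_1 = 10·4 = 40 ≡ 1 = α_err ✓ (single-error assumption holds).
Step 4: error magnitude e = S_0/v_1 = S_0·∏_{j≠1}(α_1 − α_j) = 10·12 = 120 ≡ 3 (mod 13).
Step 5: correct position 1: c_1 = r_1 − e = 2 − 3 ≡ 12 (mod 13). Hence c = [12, 1, 6, 10, 7].
  Check: interpolating c through the α_i gives m(x) = 2 + 10·x (degree < 2) with m(α_i) = c_i for every i, so c is indeed a codeword.


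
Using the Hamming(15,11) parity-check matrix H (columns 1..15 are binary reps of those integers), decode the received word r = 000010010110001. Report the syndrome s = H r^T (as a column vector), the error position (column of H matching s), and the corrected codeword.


s = (0, 0, 1, 1)^T, error position = 3, corrected codeword c = 001010010110001

Compute s = H r^T mod 2 one row at a time:
  s_1 = 1 + 0 + 1 + 1 + 0 + 0 + 0 + 1 = 4 ≡ 0 (mod 2).
  s_2 = 0 + 1 + 0 + 0 + 0 + 0 + 0 + 1 = 2 ≡ 0 (mod 2).
  s_3 = 0 + 0 + 0 + 0 + 1 + 1 + 0 + 1 = 3 ≡ 1 (mod 2).
  s_4 = 0 + 0 + 1 + 0 + 0 + 1 + 0 + 1 = 3 ≡ 1 (mod 2).
s = (0, 0, 1, 1)^T — this equals column 3 of H (binary 0011), so error is at position 3.
Correct: flip bit 3 of r = 000010010110001 to get c = 001010010110001.


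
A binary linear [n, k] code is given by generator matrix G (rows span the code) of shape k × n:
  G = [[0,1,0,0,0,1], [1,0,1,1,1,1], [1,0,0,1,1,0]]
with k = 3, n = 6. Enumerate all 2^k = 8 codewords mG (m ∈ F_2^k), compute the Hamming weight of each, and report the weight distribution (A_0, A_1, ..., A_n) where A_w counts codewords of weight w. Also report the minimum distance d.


Weight distribution: A_0 = 1, A_2 = 3, A_3 = 1, A_5 = 3. Minimum distance d = 2.

Enumerate all 2^3 = 8 messages m ∈ F_2^3.
For each, compute codeword c = mG in F_2^6, then tally its weight.
  m = 000 → c = 000000, weight = 0.
  m = 100 → c = 010001, weight = 2.
  m = 010 → c = 101111, weight = 5.
  m = 110 → c = 111110, weight = 5.
  m = 001 → c = 100110, weight = 3.
  m = 101 → c = 110111, weight = 5.
  m = 011 → c = 001001, weight = 2.
  m = 111 → c = 011000, weight = 2.
Tally weights:
  weight 0: 1 codewords.
  weight 2: 3 codewords.
  weight 3: 1 codewords.
  weight 5: 3 codewords.
Minimum distance d = smallest w > 0 with A_w > 0 = 2.
Sanity: Σ A_w = 8 = 2^3 = 8 ✓.


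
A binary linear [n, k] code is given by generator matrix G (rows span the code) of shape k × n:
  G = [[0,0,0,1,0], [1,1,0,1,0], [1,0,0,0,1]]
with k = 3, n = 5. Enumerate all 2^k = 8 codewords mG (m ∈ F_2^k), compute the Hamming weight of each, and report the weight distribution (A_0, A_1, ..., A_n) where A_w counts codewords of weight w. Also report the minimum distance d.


Weight distribution: A_0 = 1, A_1 = 1, A_2 = 3, A_3 = 3. Minimum distance d = 1.

Enumerate all 2^3 = 8 messages m ∈ F_2^3.
For each, compute codeword c = mG in F_2^5, then tally its weight.
  m = 000 → c = 00000, weight = 0.
  m = 100 → c = 00010, weight = 1.
  m = 010 → c = 11010, weight = 3.
  m = 110 → c = 11000, weight = 2.
  m = 001 → c = 10001, weight = 2.
  m = 101 → c = 10011, weight = 3.
  m = 011 → c = 01011, weight = 3.
  m = 111 → c = 01001, weight = 2.
Tally weights:
  weight 0: 1 codewords.
  weight 1: 1 codewords.
  weight 2: 3 codewords.
  weight 3: 3 codewords.
Minimum distance d = smallest w > 0 with A_w > 0 = 1.
Sanity: Σ A_w = 8 = 2^3 = 8 ✓.


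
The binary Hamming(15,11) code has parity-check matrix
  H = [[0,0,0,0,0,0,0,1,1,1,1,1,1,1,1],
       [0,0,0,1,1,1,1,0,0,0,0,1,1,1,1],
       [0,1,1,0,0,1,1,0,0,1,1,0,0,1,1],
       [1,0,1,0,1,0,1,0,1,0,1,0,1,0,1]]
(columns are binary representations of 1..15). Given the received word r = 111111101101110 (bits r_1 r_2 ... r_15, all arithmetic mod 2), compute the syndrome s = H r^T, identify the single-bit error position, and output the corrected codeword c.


s = (1, 1, 0, 0)^T, error position = 12, corrected codeword c = 111111101100110

Compute s = H r^T mod 2 one row at a time:
  s_1 = 0 + 1 + 1 + 0 + 1 + 1 + 1 + 0 = 5 ≡ 1 (mod 2).
  s_2 = 1 + 1 + 1 + 1 + 1 + 1 + 1 + 0 = 7 ≡ 1 (mod 2).
  s_3 = 1 + 1 + 1 + 1 + 1 + 0 + 1 + 0 = 6 ≡ 0 (mod 2).
  s_4 = 1 + 1 + 1 + 1 + 1 + 0 + 1 + 0 = 6 ≡ 0 (mod 2).
s = (1, 1, 0, 0)^T — this equals column 12 of H (binary 1100), so error is at position 12.
Correct: flip bit 12 of r = 111111101101110 to get c = 111111101100110.


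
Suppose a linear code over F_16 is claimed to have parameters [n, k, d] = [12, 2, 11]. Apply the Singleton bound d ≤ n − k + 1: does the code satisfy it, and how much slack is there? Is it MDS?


Singleton RHS = n − k + 1 = 11, slack = 0, bound satisfied, MDS.

Singleton bound: d ≤ n − k + 1.
Here n = 12, k = 2, so n − k + 1 = 11.
Given d = 11, check d ≤ 11: YES.
Slack = (n − k + 1) − d = 0.
The code is MDS (slack = 0).
Description: the claimed parameters are [12, 2, 11]_16; such a code would be MDS (meets Singleton bound).


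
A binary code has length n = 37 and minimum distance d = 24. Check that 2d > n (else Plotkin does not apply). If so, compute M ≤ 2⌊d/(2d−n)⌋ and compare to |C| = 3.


Plotkin bound M ≤ 4; given |C| = 3 ≤ bound (satisfied).

Check applicability: 2d = 48, n = 37.
2d − n = 11 > 0, so Plotkin applies.
Compute d/(2d−n) = 24/11 ≈ 2.1818.
⌊d/(2d−n)⌋ = 2.
Plotkin bound: M ≤ 2·2 = 4.
Given |C| = 3, check: satisfied.
This |C| is below the Plotkin bound.


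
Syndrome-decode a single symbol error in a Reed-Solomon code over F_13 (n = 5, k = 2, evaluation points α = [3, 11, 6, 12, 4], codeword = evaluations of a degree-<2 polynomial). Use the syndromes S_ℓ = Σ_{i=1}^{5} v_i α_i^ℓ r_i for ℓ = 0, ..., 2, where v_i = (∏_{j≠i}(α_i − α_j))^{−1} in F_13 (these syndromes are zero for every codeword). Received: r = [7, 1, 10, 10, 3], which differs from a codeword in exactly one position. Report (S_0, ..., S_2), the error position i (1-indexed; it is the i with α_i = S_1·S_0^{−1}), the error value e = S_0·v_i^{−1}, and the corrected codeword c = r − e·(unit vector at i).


S = (12, 7, 3), error at position 3, error magnitude e = 2, c = [7, 1, 8, 10, 3].

Step 1: column multipliers v_i = (∏_{j≠i}(α_i − α_j))^{−1} mod 13.
  i = 1 (α = 3): (3−11)(3−6)(3−12)(3−4) = (−8)·(−3)·(−9)·(−1) = 216 ≡ 8, so v_1 = 8^{−1} = 5 (mod 13).
  i = 2 (α = 11): (11−3)(11−6)(11−12)(11−4) = 8·5·(−1)·7 = −280 ≡ 6, so v_2 = 6^{−1} = 11 (mod 13).
  i = 3 (α = 6): (6−3)(6−11)(6−12)(6−4) = 3·(−5)·(−6)·2 = 180 ≡ 11, so v_3 = 11^{−1} = 6 (mod 13).
  i = 4 (α = 12): (12−3)(12−11)(12−6)(12−4) = 9·1·6·8 = 432 ≡ 3, so v_4 = 3^{−1} = 9 (mod 13).
  i = 5 (α = 4): (4−3)(4−11)(4−6)(4−12) = 1·(−7)·(−2)·(−8) = −112 ≡ 5, so v_5 = 5^{−1} = 8 (mod 13).
  v = [5, 11, 6, 9, 8].
Step 2: syndromes of r = [7, 1, 10, 10, 3] (all sums mod 13).
  S_0 = Σ v_i r_i = 5·7 + 11·1 + 6·10 + 9·10 + 8·3 = 220 ≡ 12.
  S_1 = Σ v_i α_i r_i = 5·3·7 + 11·11·1 + 6·6·10 + 9·12·10 + 8·4·3 = 1762 ≡ 7.
  α_i^2 mod 13 = [9, 4, 10, 1, 3].
  S_2 = Σ v_i α_i^2 r_i = 5·9·7 + 11·4·1 + 6·10·10 + 9·1·10 + 8·3·3 = 1121 ≡ 3.
  S = (12, 7, 3) ≠ 0, so r is not a codeword (an error is present).
Step 3: locate the error. For a single error e at position i, S_ℓ = v_i·e·α_i^ℓ, so α_err = S_1/S_0.
  S_0^{−1} = 12^{−1} = 12 (mod 13), so α_err = 7·12 = 84 ≡ 6 = α_3. Error position i = 3.
  Consistency check: S_2/S_1 = 3·2 = 6 ≡ 6 = α_err ✓ (single-error assumption holds).
Step 4: error magnitude e = S_0/v_3 = S_0·∏_{j≠3}(α_3 − α_j) = 12·11 = 132 ≡ 2 (mod 13).
Step 5: correct position 3: c_3 = r_3 − e = 10 − 2 ≡ 8 (mod 13). Hence c = [7, 1, 8, 10, 3].
  Check: interpolating c through the α_i gives m(x) = 6 + 9·x (degree < 2) with m(α_i) = c_i for every i, so c is indeed a codeword.


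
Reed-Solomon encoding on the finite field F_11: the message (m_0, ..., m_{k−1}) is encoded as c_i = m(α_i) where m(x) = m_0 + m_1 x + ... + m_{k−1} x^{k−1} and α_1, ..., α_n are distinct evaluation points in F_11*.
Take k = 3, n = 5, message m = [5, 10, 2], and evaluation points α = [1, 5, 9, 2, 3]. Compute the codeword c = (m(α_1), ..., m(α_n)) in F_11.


c = [6, 6, 4, 0, 9]

Message polynomial: m(x) = 5 + 10·x + 2·x^2 (mod 11).
For each evaluation point α_i, compute m(α_i) mod 11:
  α_1 = 1: Horner steps 2 → 1 → 6, so m(1) = 6.
  α_2 = 5: Horner steps 2 → 9 → 6, so m(5) = 6.
  α_3 = 9: Horner steps 2 → 6 → 4, so m(9) = 4.
  α_4 = 2: Horner steps 2 → 3 → 0, so m(2) = 0.
  α_5 = 3: Horner steps 2 → 5 → 9, so m(3) = 9.
Codeword c = [6, 6, 4, 0, 9] ∈ F_11^5.


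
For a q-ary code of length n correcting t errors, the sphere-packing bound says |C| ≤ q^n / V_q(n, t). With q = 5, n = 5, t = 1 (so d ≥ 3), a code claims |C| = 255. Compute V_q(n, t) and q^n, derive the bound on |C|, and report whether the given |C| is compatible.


V_q(n, t) = 21, q^n = 3125, Hamming bound = 148, |C| = 255 > bound (violated).

Step 1: Compute V_q(n, t) = Σ_{j=0}^1 C(n, j) (q−1)^j.
  j = 0: C(5,0)·(4)^0 = 1·1 = 1.
  j = 1: C(5,1)·(4)^1 = 5·4 = 20.
  V_q(n, t) = 1 + 20 = 21.
Step 2: q^n = 5^5 = 3125.
Step 3: Hamming bound ⌊q^n / V_q(n,t)⌋ = ⌊3125/21⌋ = 148.
Step 4: Compare |C| = 255 to 148: violated.
The claimed |C| lies above the Hamming bound, so no 5-ary code of length 5 with d ≥ 3 can have 255 codewords.


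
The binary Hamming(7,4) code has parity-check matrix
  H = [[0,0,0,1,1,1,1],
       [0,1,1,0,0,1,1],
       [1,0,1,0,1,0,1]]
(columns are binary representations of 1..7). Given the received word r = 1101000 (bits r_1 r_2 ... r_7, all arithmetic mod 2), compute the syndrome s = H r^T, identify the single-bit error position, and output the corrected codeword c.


s = (1, 1, 1)^T, error position = 7, corrected codeword c = 1101001

Compute s = H r^T mod 2 one row at a time:
  s_1 = 1 + 0 + 0 + 0 = 1 ≡ 1 (mod 2).
  s_2 = 1 + 0 + 0 + 0 = 1 ≡ 1 (mod 2).
  s_3 = 1 + 0 + 0 + 0 = 1 ≡ 1 (mod 2).
s = (1, 1, 1)^T — this equals column 7 of H (binary 111), so error is at position 7.
Correct: flip bit 7 of r = 1101000 to get c = 1101001.


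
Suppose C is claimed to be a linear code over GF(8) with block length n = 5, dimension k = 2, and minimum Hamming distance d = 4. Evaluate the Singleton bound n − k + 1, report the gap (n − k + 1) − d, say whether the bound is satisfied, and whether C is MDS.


Singleton RHS = n − k + 1 = 4, slack = 0, bound satisfied, MDS.

Singleton bound: d ≤ n − k + 1.
Here n = 5, k = 2, so n − k + 1 = 4.
Given d = 4, check d ≤ 4: YES.
Slack = (n − k + 1) − d = 0.
The code is MDS (slack = 0).
Description: the claimed parameters are [5, 2, 4]_8; such a code would be MDS (meets Singleton bound).


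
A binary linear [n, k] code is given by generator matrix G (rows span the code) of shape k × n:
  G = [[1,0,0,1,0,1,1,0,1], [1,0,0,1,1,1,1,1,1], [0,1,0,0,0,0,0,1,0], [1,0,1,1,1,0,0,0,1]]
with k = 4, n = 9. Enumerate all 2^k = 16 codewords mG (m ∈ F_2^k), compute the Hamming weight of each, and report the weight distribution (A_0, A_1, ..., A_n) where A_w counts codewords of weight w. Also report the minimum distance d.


Weight distribution: A_0 = 1, A_2 = 3, A_4 = 3, A_5 = 4, A_6 = 1, A_7 = 4. Minimum distance d = 2.

Enumerate all 2^4 = 16 messages m ∈ F_2^4.
For each, compute codeword c = mG in F_2^9, then tally its weight.
  m = 0000 → c = 000000000, weight = 0.
  m = 1000 → c = 100101101, weight = 5.
  m = 0100 → c = 100111111, weight = 7.
  m = 1100 → c = 000010010, weight = 2.
  m = 0010 → c = 010000010, weight = 2.
  m = 1010 → c = 110101111, weight = 7.
  m = 0110 → c = 110111101, weight = 7.
  m = 1110 → c = 010010000, weight = 2.
  m = 0001 → c = 101110001, weight = 5.
  m = 1001 → c = 001011100, weight = 4.
  m = 0101 → c = 001001110, weight = 4.
  m = 1101 → c = 101100011, weight = 5.
  m = 0011 → c = 111110011, weight = 7.
  m = 1011 → c = 011011110, weight = 6.
  m = 0111 → c = 011001100, weight = 4.
  m = 1111 → c = 111100001, weight = 5.
Tally weights:
  weight 0: 1 codewords.
  weight 2: 3 codewords.
  weight 4: 3 codewords.
  weight 5: 4 codewords.
  weight 6: 1 codewords.
  weight 7: 4 codewords.
Minimum distance d = smallest w > 0 with A_w > 0 = 2.
Sanity: Σ A_w = 16 = 2^4 = 16 ✓.
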